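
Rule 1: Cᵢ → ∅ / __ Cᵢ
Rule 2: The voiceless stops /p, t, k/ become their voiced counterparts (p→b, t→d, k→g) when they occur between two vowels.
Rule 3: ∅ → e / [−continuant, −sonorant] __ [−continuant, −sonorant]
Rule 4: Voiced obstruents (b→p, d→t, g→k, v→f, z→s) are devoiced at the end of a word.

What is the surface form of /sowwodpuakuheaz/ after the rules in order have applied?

Rule 1 (degemination): /ww/ is a geminate; the first /w/ deletes. /sowwodpuakuheaz/ → sowodpuakuheaz.
Rule 2 (intervocalic voicing): /k/ is a voiceless stop between vowels /a/ and /u/, so it voices to [g]. /sowodpuakuheaz/ → sowodpuaguheaz.
Rule 3 (stop-cluster e-epenthesis): /d/ and /p/ form a stop–stop cluster, so [e] is inserted between them. /sowodpuaguheaz/ → sowodepuaguheaz.
Rule 4 (final devoicing): /z/ is a voiced obstruent in word-final position, so it devoices to [s]. /sowodepuaguheaz/ → sowodepuaguheas.

sowodepuaguheas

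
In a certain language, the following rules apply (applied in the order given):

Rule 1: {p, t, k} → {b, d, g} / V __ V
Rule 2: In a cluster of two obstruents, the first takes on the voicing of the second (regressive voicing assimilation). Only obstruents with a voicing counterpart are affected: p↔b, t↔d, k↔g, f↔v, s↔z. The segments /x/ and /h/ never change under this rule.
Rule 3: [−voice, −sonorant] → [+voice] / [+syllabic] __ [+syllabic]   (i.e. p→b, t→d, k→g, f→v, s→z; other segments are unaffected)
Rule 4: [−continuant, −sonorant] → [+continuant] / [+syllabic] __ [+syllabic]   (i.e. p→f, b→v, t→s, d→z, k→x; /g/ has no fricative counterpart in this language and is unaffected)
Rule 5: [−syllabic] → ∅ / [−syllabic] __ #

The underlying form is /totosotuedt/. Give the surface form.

tozozozuet

Rule 1 (intervocalic voicing): /t/ is a voiceless stop between vowels /o/ and /o/, so it voices to [d]. /t/ is a voiceless stop between vowels /o/ and /u/, so it voices to [d]. /totosotuedt/ → todosoduedt.
Rule 2 (regressive voicing assimilation): /d/ precedes the voiceless obstruent /t/, so it devoices to [t] by assimilation. /todosoduedt/ → todosoduett.
Rule 3 (intervocalic voicing): /s/ is a voiceless obstruent between vowels /o/ and /o/, so it voices to [z]. /todosoduett/ → todozoduett.
Rule 4 (intervocalic spirantization): /d/ is a stop between vowels /o/ and /o/, so it spirantizes to the fricative [z]. /d/ is a stop between vowels /o/ and /u/, so it spirantizes to the fricative [z]. /todozoduett/ → tozozozuett.
Rule 5 (final cluster simplification): /t/ is the second consonant of a word-final cluster /tt/, so it deletes. /tozozozuett/ → tozozozuet.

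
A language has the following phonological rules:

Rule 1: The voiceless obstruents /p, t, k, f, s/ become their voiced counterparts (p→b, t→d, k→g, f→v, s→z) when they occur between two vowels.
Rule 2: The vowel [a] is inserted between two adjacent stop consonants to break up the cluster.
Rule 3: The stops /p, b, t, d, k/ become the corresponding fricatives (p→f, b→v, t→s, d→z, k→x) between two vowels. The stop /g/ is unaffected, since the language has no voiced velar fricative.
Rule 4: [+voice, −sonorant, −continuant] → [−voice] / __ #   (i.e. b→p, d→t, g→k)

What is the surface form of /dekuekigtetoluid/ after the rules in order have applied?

Rule 1 (intervocalic voicing): /k/ is a voiceless obstruent between vowels /e/ and /u/, so it voices to [g]. /k/ is a voiceless obstruent between vowels /e/ and /i/, so it voices to [g]. /t/ is a voiceless obstruent between vowels /e/ and /o/, so it voices to [d]. /dekuekigtetoluid/ → deguegigtedoluid.
Rule 2 (stop-cluster a-epenthesis): /g/ and /t/ form a stop–stop cluster, so [a] is inserted between them. /deguegigtedoluid/ → deguegigatedoluid.
Rule 3 (intervocalic spirantization): /t/ is a stop between vowels /a/ and /e/, so it spirantizes to the fricative [s]. /d/ is a stop between vowels /e/ and /o/, so it spirantizes to the fricative [z]. /deguegigatedoluid/ → deguegigasezoluid.
Rule 4 (final devoicing): /d/ is a voiced stop in word-final position, so it devoices to [t]. /deguegigasezoluid/ → deguegigasezoluit.

deguegigasezoluit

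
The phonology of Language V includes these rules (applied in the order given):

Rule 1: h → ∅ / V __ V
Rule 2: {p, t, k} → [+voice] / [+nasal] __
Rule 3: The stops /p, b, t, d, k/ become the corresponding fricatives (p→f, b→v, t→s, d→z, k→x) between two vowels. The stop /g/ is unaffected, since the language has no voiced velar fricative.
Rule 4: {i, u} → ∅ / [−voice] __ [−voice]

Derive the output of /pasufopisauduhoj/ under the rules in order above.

Rule 1 (intervocalic h-deletion): /h/ occurs between vowels /u/ and /o/, so it deletes. /pasufopisauduhoj/ → pasufopisauduoj.
Rule 2 (post-nasal voicing): no segment meets the environment; /pasufopisauduoj/ is unchanged.
Rule 3 (intervocalic spirantization): /p/ is a stop between vowels /o/ and /i/, so it spirantizes to the fricative [f]. /d/ is a stop between vowels /u/ and /u/, so it spirantizes to the fricative [z]. /pasufopisauduoj/ → pasufofisauzuoj.
Rule 4 (high vowel syncope): /u/ is a high vowel flanked by voiceless consonants /s/ and /f/, so it deletes. /i/ is a high vowel flanked by voiceless consonants /f/ and /s/, so it deletes. /pasufofisauzuoj/ → pasfofsauzuoj.

pasfofsauzuoj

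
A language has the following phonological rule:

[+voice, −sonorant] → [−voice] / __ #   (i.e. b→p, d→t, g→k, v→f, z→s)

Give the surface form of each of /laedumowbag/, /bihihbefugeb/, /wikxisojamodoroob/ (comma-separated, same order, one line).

laedumowbak, bihihbefugep, wikxisojamodoroop

/laedumowbag/: /g/ is a voiced obstruent in word-final position, so it devoices to [k]. → [laedumowbak].
/bihihbefugeb/: /b/ is a voiced obstruent in word-final position, so it devoices to [p]. → [bihihbefugep].
/wikxisojamodoroob/: /b/ is a voiced obstruent in word-final position, so it devoices to [p]. → [wikxisojamodoroop].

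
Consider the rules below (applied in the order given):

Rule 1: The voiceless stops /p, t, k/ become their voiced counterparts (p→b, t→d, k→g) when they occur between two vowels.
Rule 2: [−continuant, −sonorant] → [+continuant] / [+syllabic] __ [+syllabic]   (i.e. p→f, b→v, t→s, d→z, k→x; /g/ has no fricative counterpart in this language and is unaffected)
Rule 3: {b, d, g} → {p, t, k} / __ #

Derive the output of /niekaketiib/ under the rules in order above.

niegageziip

Rule 1 (intervocalic voicing): /k/ is a voiceless stop between vowels /e/ and /a/, so it voices to [g]. /k/ is a voiceless stop between vowels /a/ and /e/, so it voices to [g]. /t/ is a voiceless stop between vowels /e/ and /i/, so it voices to [d]. /niekaketiib/ → niegagediib.
Rule 2 (intervocalic spirantization): /d/ is a stop between vowels /e/ and /i/, so it spirantizes to the fricative [z]. /niegagediib/ → niegageziib.
Rule 3 (final devoicing): /b/ is a voiced stop in word-final position, so it devoices to [p]. /niegageziib/ → niegageziip.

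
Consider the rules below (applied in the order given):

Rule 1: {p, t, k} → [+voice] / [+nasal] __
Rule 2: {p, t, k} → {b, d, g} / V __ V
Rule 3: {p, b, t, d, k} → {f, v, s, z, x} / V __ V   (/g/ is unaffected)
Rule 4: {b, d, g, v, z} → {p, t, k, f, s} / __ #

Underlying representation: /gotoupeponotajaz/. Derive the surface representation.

gozouvevonozajas

Rule 1 (post-nasal voicing): no segment meets the environment; /gotoupeponotajaz/ is unchanged.
Rule 2 (intervocalic voicing): /t/ is a voiceless stop between vowels /o/ and /o/, so it voices to [d]. /p/ is a voiceless stop between vowels /u/ and /e/, so it voices to [b]. /p/ is a voiceless stop between vowels /e/ and /o/, so it voices to [b]. /t/ is a voiceless stop between vowels /o/ and /a/, so it voices to [d]. /gotoupeponotajaz/ → godoubebonodajaz.
Rule 3 (intervocalic spirantization): /d/ is a stop between vowels /o/ and /o/, so it spirantizes to the fricative [z]. /b/ is a stop between vowels /u/ and /e/, so it spirantizes to the fricative [v]. /b/ is a stop between vowels /e/ and /o/, so it spirantizes to the fricative [v]. /d/ is a stop between vowels /o/ and /a/, so it spirantizes to the fricative [z]. /godoubebonodajaz/ → gozouvevonozajaz.
Rule 4 (final devoicing): /z/ is a voiced obstruent in word-final position, so it devoices to [s]. /gozouvevonozajaz/ → gozouvevonozajas.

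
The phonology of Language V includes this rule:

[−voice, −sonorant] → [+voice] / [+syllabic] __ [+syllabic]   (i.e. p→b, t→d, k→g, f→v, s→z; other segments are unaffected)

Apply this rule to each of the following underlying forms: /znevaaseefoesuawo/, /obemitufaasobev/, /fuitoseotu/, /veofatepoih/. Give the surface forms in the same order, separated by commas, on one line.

znevaazeevoezuawo, obemiduvaazobev, fuidozeodu, veovadeboih

/znevaaseefoesuawo/: /s/ is a voiceless obstruent between vowels /a/ and /e/, so it voices to [z]. /f/ is a voiceless obstruent between vowels /e/ and /o/, so it voices to [v]. /s/ is a voiceless obstruent between vowels /e/ and /u/, so it voices to [z]. → [znevaazeevoezuawo].
/obemitufaasobev/: /t/ is a voiceless obstruent between vowels /i/ and /u/, so it voices to [d]. /f/ is a voiceless obstruent between vowels /u/ and /a/, so it voices to [v]. /s/ is a voiceless obstruent between vowels /a/ and /o/, so it voices to [z]. → [obemiduvaazobev].
/fuitoseotu/: /t/ is a voiceless obstruent between vowels /i/ and /o/, so it voices to [d]. /s/ is a voiceless obstruent between vowels /o/ and /e/, so it voices to [z]. /t/ is a voiceless obstruent between vowels /o/ and /u/, so it voices to [d]. → [fuidozeodu].
/veofatepoih/: /f/ is a voiceless obstruent between vowels /o/ and /a/, so it voices to [v]. /t/ is a voiceless obstruent between vowels /a/ and /e/, so it voices to [d]. /p/ is a voiceless obstruent between vowels /e/ and /o/, so it voices to [b]. → [veovadeboih].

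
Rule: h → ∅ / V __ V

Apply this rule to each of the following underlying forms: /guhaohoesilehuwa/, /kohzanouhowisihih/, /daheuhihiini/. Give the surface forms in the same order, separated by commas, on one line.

/guhaohoesilehuwa/: /h/ occurs between vowels /u/ and /a/, so it deletes. /h/ occurs between vowels /o/ and /o/, so it deletes. /h/ occurs between vowels /e/ and /u/, so it deletes. → [guaooesileuwa].
/kohzanouhowisihih/: /h/ occurs between vowels /u/ and /o/, so it deletes. /h/ occurs between vowels /i/ and /i/, so it deletes. → [kohzanouowisiih].
/daheuhihiini/: /h/ occurs between vowels /a/ and /e/, so it deletes. /h/ occurs between vowels /u/ and /i/, so it deletes. /h/ occurs between vowels /i/ and /i/, so it deletes. → [daeuiiini].

guaooesileuwa, kohzanouowisiih, daeuiiini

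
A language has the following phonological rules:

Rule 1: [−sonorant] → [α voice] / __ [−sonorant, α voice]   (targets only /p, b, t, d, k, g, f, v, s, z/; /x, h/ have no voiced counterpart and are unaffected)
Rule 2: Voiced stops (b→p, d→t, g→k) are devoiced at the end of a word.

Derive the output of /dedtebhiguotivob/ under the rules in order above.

dettephiguotivop

Rule 1 (regressive voicing assimilation): /d/ precedes the voiceless obstruent /t/, so it devoices to [t] by assimilation. /b/ precedes the voiceless obstruent /h/, so it devoices to [p] by assimilation. /dedtebhiguotivob/ → dettephiguotivob.
Rule 2 (final devoicing): /b/ is a voiced stop in word-final position, so it devoices to [p]. /dettephiguotivob/ → dettephiguotivop.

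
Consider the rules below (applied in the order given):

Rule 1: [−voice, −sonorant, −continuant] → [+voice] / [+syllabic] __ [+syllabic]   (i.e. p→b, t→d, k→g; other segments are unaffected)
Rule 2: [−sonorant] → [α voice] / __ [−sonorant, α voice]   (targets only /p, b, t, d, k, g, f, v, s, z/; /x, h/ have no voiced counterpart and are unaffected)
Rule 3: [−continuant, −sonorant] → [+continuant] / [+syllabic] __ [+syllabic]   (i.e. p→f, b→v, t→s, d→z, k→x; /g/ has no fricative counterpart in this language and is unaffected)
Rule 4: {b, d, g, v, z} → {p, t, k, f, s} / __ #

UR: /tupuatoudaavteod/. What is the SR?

tuvuazouzaafteot

Rule 1 (intervocalic voicing): /p/ is a voiceless stop between vowels /u/ and /u/, so it voices to [b]. /t/ is a voiceless stop between vowels /a/ and /o/, so it voices to [d]. /tupuatoudaavteod/ → tubuadoudaavteod.
Rule 2 (regressive voicing assimilation): /v/ precedes the voiceless obstruent /t/, so it devoices to [f] by assimilation. /tubuadoudaavteod/ → tubuadoudaafteod.
Rule 3 (intervocalic spirantization): /b/ is a stop between vowels /u/ and /u/, so it spirantizes to the fricative [v]. /d/ is a stop between vowels /a/ and /o/, so it spirantizes to the fricative [z]. /d/ is a stop between vowels /u/ and /a/, so it spirantizes to the fricative [z]. /tubuadoudaafteod/ → tuvuazouzaafteod.
Rule 4 (final devoicing): /d/ is a voiced obstruent in word-final position, so it devoices to [t]. /tuvuazouzaafteod/ → tuvuazouzaafteot.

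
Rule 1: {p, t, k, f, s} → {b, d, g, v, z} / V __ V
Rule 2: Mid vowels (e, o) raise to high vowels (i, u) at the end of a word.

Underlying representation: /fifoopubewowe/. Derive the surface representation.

Rule 1 (intervocalic voicing): /f/ is a voiceless obstruent between vowels /i/ and /o/, so it voices to [v]. /p/ is a voiceless obstruent between vowels /o/ and /u/, so it voices to [b]. /fifoopubewowe/ → fivoobubewowe.
Rule 2 (final vowel raising): /e/ is a mid vowel in word-final position, so it raises to [i]. /fivoobubewowe/ → fivoobubewowi.

fivoobubewowi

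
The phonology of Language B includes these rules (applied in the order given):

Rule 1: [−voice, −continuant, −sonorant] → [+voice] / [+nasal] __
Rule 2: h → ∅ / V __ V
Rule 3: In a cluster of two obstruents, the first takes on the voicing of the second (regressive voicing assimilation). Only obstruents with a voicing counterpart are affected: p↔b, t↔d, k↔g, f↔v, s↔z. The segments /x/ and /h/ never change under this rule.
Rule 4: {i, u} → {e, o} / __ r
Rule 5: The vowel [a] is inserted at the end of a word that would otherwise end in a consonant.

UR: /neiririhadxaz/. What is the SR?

Rule 1 (post-nasal voicing): no segment meets the environment; /neiririhadxaz/ is unchanged.
Rule 2 (intervocalic h-deletion): /h/ occurs between vowels /i/ and /a/, so it deletes. /neiririhadxaz/ → neiririadxaz.
Rule 3 (regressive voicing assimilation): /d/ precedes the voiceless obstruent /x/, so it devoices to [t] by assimilation. /neiririadxaz/ → neiririatxaz.
Rule 4 (pre-rhotic lowering): /i/ is a high vowel immediately before /r/, so it lowers to [e]. /i/ is a high vowel immediately before /r/, so it lowers to [e]. /neiririatxaz/ → neereriatxaz.
Rule 5 (final a-epenthesis): the form ends in the consonant /z/, so [a] is inserted word-finally. /neereriatxaz/ → neereriatxaza.

neereriatxaza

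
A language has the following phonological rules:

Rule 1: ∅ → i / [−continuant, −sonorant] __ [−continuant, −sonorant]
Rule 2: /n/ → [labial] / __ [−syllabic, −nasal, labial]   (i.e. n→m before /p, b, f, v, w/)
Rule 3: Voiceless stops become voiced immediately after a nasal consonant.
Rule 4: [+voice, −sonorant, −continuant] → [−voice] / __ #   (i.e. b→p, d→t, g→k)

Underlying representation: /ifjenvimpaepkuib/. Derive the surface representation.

Rule 1 (stop-cluster i-epenthesis): /p/ and /k/ form a stop–stop cluster, so [i] is inserted between them. /ifjenvimpaepkuib/ → ifjenvimpaepikuib.
Rule 2 (nasal place assimilation): /n/ precedes the labial consonant /v/, so it assimilates in place to [m]. /ifjenvimpaepikuib/ → ifjemvimpaepikuib.
Rule 3 (post-nasal voicing): /p/ is a voiceless stop immediately after the nasal /m/, so it voices to [b]. /ifjemvimpaepikuib/ → ifjemvimbaepikuib.
Rule 4 (final devoicing): /b/ is a voiced stop in word-final position, so it devoices to [p]. /ifjemvimbaepikuib/ → ifjemvimbaepikuip.

ifjemvimbaepikuip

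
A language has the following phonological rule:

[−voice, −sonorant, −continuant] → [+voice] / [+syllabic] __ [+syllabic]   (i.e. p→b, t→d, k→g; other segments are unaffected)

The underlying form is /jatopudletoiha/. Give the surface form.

/t/ is a voiceless stop between vowels /a/ and /o/, so it voices to [d].
/p/ is a voiceless stop between vowels /o/ and /u/, so it voices to [b].
/t/ is a voiceless stop between vowels /e/ and /o/, so it voices to [d].
Surface form: [jadobudledoiha].

jadobudledoiha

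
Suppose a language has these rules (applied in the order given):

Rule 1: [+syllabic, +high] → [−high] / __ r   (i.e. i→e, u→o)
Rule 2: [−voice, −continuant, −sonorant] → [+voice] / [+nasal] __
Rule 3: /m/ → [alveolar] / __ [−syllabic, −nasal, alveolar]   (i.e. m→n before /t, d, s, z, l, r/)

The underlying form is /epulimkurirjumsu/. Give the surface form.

Rule 1 (pre-rhotic lowering): /u/ is a high vowel immediately before /r/, so it lowers to [o]. /i/ is a high vowel immediately before /r/, so it lowers to [e]. /epulimkurirjumsu/ → epulimkorerjumsu.
Rule 2 (post-nasal voicing): /k/ is a voiceless stop immediately after the nasal /m/, so it voices to [g]. /epulimkorerjumsu/ → epulimgorerjumsu.
Rule 3 (nasal place assimilation): /m/ precedes the alveolar consonant /s/, so it assimilates in place to [n]. /epulimgorerjumsu/ → epulimgorerjunsu.

epulimgorerjunsu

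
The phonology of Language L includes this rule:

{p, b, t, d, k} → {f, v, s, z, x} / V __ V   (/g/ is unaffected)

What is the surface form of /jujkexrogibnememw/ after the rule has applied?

jujkexrogibnememw

No segment of /jujkexrogibnememw/ meets the structural description of the rule, so the form surfaces unchanged.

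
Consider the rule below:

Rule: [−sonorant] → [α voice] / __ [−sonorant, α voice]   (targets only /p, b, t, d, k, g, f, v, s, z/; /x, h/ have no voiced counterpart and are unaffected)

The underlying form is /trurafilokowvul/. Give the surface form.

No segment of /trurafilokowvul/ meets the structural description of the rule, so the form surfaces unchanged.

trurafilokowvul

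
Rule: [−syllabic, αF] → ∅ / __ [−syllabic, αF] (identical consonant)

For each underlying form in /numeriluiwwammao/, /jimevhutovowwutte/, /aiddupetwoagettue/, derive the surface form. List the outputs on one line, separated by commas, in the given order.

/numeriluiwwammao/: /ww/ is a geminate; the first /w/ deletes. /mm/ is a geminate; the first /m/ deletes. → [numeriluiwamao].
/jimevhutovowwutte/: /ww/ is a geminate; the first /w/ deletes. /tt/ is a geminate; the first /t/ deletes. → [jimevhutovowute].
/aiddupetwoagettue/: /dd/ is a geminate; the first /d/ deletes. /tt/ is a geminate; the first /t/ deletes. → [aidupetwoagetue].

numeriluiwamao, jimevhutovowute, aidupetwoagetue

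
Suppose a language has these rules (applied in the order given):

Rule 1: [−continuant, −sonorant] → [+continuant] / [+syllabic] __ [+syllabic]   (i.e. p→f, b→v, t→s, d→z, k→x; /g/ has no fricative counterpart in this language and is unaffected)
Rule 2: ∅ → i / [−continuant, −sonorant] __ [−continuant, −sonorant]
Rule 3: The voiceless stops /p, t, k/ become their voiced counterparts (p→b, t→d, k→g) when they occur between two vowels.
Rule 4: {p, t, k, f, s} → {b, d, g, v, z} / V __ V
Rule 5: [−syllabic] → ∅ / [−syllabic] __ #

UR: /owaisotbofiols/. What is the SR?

owaizodiboviol

Rule 1 (intervocalic spirantization): no segment meets the environment; /owaisotbofiols/ is unchanged.
Rule 2 (stop-cluster i-epenthesis): /t/ and /b/ form a stop–stop cluster, so [i] is inserted between them. /owaisotbofiols/ → owaisotibofiols.
Rule 3 (intervocalic voicing): /t/ is a voiceless stop between vowels /o/ and /i/, so it voices to [d]. /owaisotibofiols/ → owaisodibofiols.
Rule 4 (intervocalic voicing): /s/ is a voiceless obstruent between vowels /i/ and /o/, so it voices to [z]. /f/ is a voiceless obstruent between vowels /o/ and /i/, so it voices to [v]. /owaisodibofiols/ → owaizodiboviols.
Rule 5 (final cluster simplification): /s/ is the second consonant of a word-final cluster /ls/, so it deletes. /owaizodiboviols/ → owaizodiboviol.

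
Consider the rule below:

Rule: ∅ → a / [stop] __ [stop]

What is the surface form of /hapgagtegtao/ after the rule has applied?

/p/ and /g/ form a stop–stop cluster, so [a] is inserted between them.
/g/ and /t/ form a stop–stop cluster, so [a] is inserted between them.
/g/ and /t/ form a stop–stop cluster, so [a] is inserted between them.
Surface form: [hapagagategatao].

hapagagategatao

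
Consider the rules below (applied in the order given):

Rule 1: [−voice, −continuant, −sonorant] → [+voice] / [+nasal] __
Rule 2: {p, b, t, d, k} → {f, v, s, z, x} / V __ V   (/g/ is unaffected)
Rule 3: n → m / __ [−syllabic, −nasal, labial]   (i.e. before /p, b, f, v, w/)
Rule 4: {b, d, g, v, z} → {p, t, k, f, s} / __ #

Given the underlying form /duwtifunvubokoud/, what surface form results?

duwtifumvuvoxout

Rule 1 (post-nasal voicing): no segment meets the environment; /duwtifunvubokoud/ is unchanged.
Rule 2 (intervocalic spirantization): /b/ is a stop between vowels /u/ and /o/, so it spirantizes to the fricative [v]. /k/ is a stop between vowels /o/ and /o/, so it spirantizes to the fricative [x]. /duwtifunvubokoud/ → duwtifunvuvoxoud.
Rule 3 (nasal place assimilation): /n/ precedes the labial consonant /v/, so it assimilates in place to [m]. /duwtifunvuvoxoud/ → duwtifumvuvoxoud.
Rule 4 (final devoicing): /d/ is a voiced obstruent in word-final position, so it devoices to [t]. /duwtifumvuvoxoud/ → duwtifumvuvoxout.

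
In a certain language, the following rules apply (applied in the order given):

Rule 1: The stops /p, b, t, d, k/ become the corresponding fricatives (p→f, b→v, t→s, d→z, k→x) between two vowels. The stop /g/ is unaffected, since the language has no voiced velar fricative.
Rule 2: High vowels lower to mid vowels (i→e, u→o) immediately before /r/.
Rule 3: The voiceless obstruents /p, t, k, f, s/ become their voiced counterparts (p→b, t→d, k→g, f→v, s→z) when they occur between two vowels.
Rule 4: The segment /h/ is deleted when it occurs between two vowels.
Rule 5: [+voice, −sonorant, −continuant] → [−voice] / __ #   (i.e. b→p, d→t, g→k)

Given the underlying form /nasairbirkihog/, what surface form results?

Rule 1 (intervocalic spirantization): no segment meets the environment; /nasairbirkihog/ is unchanged.
Rule 2 (pre-rhotic lowering): /i/ is a high vowel immediately before /r/, so it lowers to [e]. /i/ is a high vowel immediately before /r/, so it lowers to [e]. /nasairbirkihog/ → nasaerberkihog.
Rule 3 (intervocalic voicing): /s/ is a voiceless obstruent between vowels /a/ and /a/, so it voices to [z]. /nasaerberkihog/ → nazaerberkihog.
Rule 4 (intervocalic h-deletion): /h/ occurs between vowels /i/ and /o/, so it deletes. /nazaerberkihog/ → nazaerberkiog.
Rule 5 (final devoicing): /g/ is a voiced stop in word-final position, so it devoices to [k]. /nazaerberkiog/ → nazaerberkiok.

nazaerberkiok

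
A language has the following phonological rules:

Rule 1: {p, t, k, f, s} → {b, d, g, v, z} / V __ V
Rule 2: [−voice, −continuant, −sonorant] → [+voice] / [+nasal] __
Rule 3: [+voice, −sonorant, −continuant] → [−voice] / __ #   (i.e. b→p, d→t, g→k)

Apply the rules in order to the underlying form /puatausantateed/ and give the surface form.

puadauzandadeet

Rule 1 (intervocalic voicing): /t/ is a voiceless obstruent between vowels /a/ and /a/, so it voices to [d]. /s/ is a voiceless obstruent between vowels /u/ and /a/, so it voices to [z]. /t/ is a voiceless obstruent between vowels /a/ and /e/, so it voices to [d]. /puatausantateed/ → puadauzantadeed.
Rule 2 (post-nasal voicing): /t/ is a voiceless stop immediately after the nasal /n/, so it voices to [d]. /puadauzantadeed/ → puadauzandadeed.
Rule 3 (final devoicing): /d/ is a voiced stop in word-final position, so it devoices to [t]. /puadauzandadeed/ → puadauzandadeet.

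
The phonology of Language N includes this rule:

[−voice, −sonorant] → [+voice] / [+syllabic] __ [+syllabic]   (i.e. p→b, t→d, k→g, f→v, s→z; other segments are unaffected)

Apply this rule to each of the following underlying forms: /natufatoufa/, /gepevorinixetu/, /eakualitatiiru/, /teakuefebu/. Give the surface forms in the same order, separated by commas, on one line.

/natufatoufa/: /t/ is a voiceless obstruent between vowels /a/ and /u/, so it voices to [d]. /f/ is a voiceless obstruent between vowels /u/ and /a/, so it voices to [v]. /t/ is a voiceless obstruent between vowels /a/ and /o/, so it voices to [d]. /f/ is a voiceless obstruent between vowels /u/ and /a/, so it voices to [v]. → [naduvadouva].
/gepevorinixetu/: /p/ is a voiceless obstruent between vowels /e/ and /e/, so it voices to [b]. /t/ is a voiceless obstruent between vowels /e/ and /u/, so it voices to [d]. → [gebevorinixedu].
/eakualitatiiru/: /k/ is a voiceless obstruent between vowels /a/ and /u/, so it voices to [g]. /t/ is a voiceless obstruent between vowels /i/ and /a/, so it voices to [d]. /t/ is a voiceless obstruent between vowels /a/ and /i/, so it voices to [d]. → [eagualidadiiru].
/teakuefebu/: /k/ is a voiceless obstruent between vowels /a/ and /u/, so it voices to [g]. /f/ is a voiceless obstruent between vowels /e/ and /e/, so it voices to [v]. → [teaguevebu].

naduvadouva, gebevorinixedu, eagualidadiiru, teaguevebu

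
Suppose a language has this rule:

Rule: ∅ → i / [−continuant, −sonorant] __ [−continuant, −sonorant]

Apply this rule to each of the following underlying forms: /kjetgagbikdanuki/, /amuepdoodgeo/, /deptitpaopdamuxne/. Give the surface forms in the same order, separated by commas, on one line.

/kjetgagbikdanuki/: /t/ and /g/ form a stop–stop cluster, so [i] is inserted between them. /g/ and /b/ form a stop–stop cluster, so [i] is inserted between them. /k/ and /d/ form a stop–stop cluster, so [i] is inserted between them. → [kjetigagibikidanuki].
/amuepdoodgeo/: /p/ and /d/ form a stop–stop cluster, so [i] is inserted between them. /d/ and /g/ form a stop–stop cluster, so [i] is inserted between them. → [amuepidoodigeo].
/deptitpaopdamuxne/: /p/ and /t/ form a stop–stop cluster, so [i] is inserted between them. /t/ and /p/ form a stop–stop cluster, so [i] is inserted between them. /p/ and /d/ form a stop–stop cluster, so [i] is inserted between them. → [depititipaopidamuxne].

kjetigagibikidanuki, amuepidoodigeo, depititipaopidamuxne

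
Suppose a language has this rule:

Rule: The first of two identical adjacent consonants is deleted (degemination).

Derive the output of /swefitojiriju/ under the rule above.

No segment of /swefitojiriju/ meets the structural description of the rule, so the form surfaces unchanged.

swefitojiriju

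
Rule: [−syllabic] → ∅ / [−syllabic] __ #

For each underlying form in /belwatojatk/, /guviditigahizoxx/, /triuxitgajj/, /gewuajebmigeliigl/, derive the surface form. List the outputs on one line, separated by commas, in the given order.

belwatojat, guviditigahizox, triuxitgaj, gewuajebmigeliig

/belwatojatk/: /k/ is the second consonant of a word-final cluster /tk/, so it deletes. → [belwatojat].
/guviditigahizoxx/: /x/ is the second consonant of a word-final cluster /xx/, so it deletes. → [guviditigahizox].
/triuxitgajj/: /j/ is the second consonant of a word-final cluster /jj/, so it deletes. → [triuxitgaj].
/gewuajebmigeliigl/: /l/ is the second consonant of a word-final cluster /gl/, so it deletes. → [gewuajebmigeliig].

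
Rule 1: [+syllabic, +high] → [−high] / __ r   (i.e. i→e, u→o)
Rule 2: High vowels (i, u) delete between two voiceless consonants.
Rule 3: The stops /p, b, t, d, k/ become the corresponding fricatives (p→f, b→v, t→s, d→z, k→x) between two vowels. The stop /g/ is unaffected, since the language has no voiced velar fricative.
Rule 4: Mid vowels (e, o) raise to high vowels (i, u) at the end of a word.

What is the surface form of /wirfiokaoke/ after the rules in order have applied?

werfioxaoxi

Rule 1 (pre-rhotic lowering): /i/ is a high vowel immediately before /r/, so it lowers to [e]. /wirfiokaoke/ → werfiokaoke.
Rule 2 (high vowel syncope): no segment meets the environment; /werfiokaoke/ is unchanged.
Rule 3 (intervocalic spirantization): /k/ is a stop between vowels /o/ and /a/, so it spirantizes to the fricative [x]. /k/ is a stop between vowels /o/ and /e/, so it spirantizes to the fricative [x]. /werfiokaoke/ → werfioxaoxe.
Rule 4 (final vowel raising): /e/ is a mid vowel in word-final position, so it raises to [i]. /werfioxaoxe/ → werfioxaoxi.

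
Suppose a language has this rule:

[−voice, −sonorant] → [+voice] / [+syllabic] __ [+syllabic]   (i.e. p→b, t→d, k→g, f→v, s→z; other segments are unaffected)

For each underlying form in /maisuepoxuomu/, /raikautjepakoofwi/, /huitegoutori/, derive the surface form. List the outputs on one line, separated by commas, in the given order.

/maisuepoxuomu/: /s/ is a voiceless obstruent between vowels /i/ and /u/, so it voices to [z]. /p/ is a voiceless obstruent between vowels /e/ and /o/, so it voices to [b]. → [maizueboxuomu].
/raikautjepakoofwi/: /k/ is a voiceless obstruent between vowels /i/ and /a/, so it voices to [g]. /p/ is a voiceless obstruent between vowels /e/ and /a/, so it voices to [b]. /k/ is a voiceless obstruent between vowels /a/ and /o/, so it voices to [g]. → [raigautjebagoofwi].
/huitegoutori/: /t/ is a voiceless obstruent between vowels /i/ and /e/, so it voices to [d]. /t/ is a voiceless obstruent between vowels /u/ and /o/, so it voices to [d]. → [huidegoudori].

maizueboxuomu, raigautjebagoofwi, huidegoudori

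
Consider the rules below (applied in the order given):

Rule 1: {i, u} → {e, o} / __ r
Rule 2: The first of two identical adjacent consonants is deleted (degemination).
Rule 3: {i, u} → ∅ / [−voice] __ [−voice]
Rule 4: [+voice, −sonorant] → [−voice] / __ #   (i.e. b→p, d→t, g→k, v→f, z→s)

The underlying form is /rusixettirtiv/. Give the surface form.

Rule 1 (pre-rhotic lowering): /i/ is a high vowel immediately before /r/, so it lowers to [e]. /rusixettirtiv/ → rusixettertiv.
Rule 2 (degemination): /tt/ is a geminate; the first /t/ deletes. /rusixettertiv/ → rusixetertiv.
Rule 3 (high vowel syncope): /i/ is a high vowel flanked by voiceless consonants /s/ and /x/, so it deletes. /rusixetertiv/ → rusxetertiv.
Rule 4 (final devoicing): /v/ is a voiced obstruent in word-final position, so it devoices to [f]. /rusxetertiv/ → rusxetertif.

rusxetertif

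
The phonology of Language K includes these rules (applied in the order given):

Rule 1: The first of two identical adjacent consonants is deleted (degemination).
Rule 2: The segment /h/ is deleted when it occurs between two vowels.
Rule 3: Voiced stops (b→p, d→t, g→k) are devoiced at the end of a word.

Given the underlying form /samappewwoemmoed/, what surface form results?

Rule 1 (degemination): /pp/ is a geminate; the first /p/ deletes. /ww/ is a geminate; the first /w/ deletes. /mm/ is a geminate; the first /m/ deletes. /samappewwoemmoed/ → samapewoemoed.
Rule 2 (intervocalic h-deletion): no segment meets the environment; /samapewoemoed/ is unchanged.
Rule 3 (final devoicing): /d/ is a voiced stop in word-final position, so it devoices to [t]. /samapewoemoed/ → samapewoemoet.

samapewoemoet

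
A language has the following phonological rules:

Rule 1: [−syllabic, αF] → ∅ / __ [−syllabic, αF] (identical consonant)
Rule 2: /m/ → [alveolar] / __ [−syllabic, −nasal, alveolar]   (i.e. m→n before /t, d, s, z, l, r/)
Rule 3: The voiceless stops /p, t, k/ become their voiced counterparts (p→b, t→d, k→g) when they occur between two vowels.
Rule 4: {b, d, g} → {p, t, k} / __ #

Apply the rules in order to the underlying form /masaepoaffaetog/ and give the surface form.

Rule 1 (degemination): /ff/ is a geminate; the first /f/ deletes. /masaepoaffaetog/ → masaepoafaetog.
Rule 2 (nasal place assimilation): no segment meets the environment; /masaepoafaetog/ is unchanged.
Rule 3 (intervocalic voicing): /p/ is a voiceless stop between vowels /e/ and /o/, so it voices to [b]. /t/ is a voiceless stop between vowels /e/ and /o/, so it voices to [d]. /masaepoafaetog/ → masaeboafaedog.
Rule 4 (final devoicing): /g/ is a voiced stop in word-final position, so it devoices to [k]. /masaeboafaedog/ → masaeboafaedok.

masaeboafaedok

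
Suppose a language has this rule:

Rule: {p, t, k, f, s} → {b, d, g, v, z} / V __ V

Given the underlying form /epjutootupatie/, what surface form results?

epjudoodubadie

/t/ is a voiceless obstruent between vowels /u/ and /o/, so it voices to [d].
/t/ is a voiceless obstruent between vowels /o/ and /u/, so it voices to [d].
/p/ is a voiceless obstruent between vowels /u/ and /a/, so it voices to [b].
/t/ is a voiceless obstruent between vowels /a/ and /i/, so it voices to [d].
The other instance of /p/ does not occur in the required environment and remains unchanged.
Surface form: [epjudoodubadie].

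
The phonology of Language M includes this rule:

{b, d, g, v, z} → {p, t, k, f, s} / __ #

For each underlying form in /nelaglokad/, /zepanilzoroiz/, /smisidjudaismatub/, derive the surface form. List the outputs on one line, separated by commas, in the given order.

nelaglokat, zepanilzorois, smisidjudaismatup

/nelaglokad/: /d/ is a voiced obstruent in word-final position, so it devoices to [t]. → [nelaglokat].
/zepanilzoroiz/: /z/ is a voiced obstruent in word-final position, so it devoices to [s]. → [zepanilzorois].
/smisidjudaismatub/: /b/ is a voiced obstruent in word-final position, so it devoices to [p]. → [smisidjudaismatup].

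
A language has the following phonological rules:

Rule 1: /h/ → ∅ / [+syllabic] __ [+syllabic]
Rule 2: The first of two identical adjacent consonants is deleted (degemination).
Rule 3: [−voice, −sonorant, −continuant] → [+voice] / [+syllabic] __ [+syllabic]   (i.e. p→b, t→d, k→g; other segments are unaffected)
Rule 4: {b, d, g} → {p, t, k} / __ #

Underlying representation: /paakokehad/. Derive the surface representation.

Rule 1 (intervocalic h-deletion): /h/ occurs between vowels /e/ and /a/, so it deletes. /paakokehad/ → paakokead.
Rule 2 (degemination): no segment meets the environment; /paakokead/ is unchanged.
Rule 3 (intervocalic voicing): /k/ is a voiceless stop between vowels /a/ and /o/, so it voices to [g]. /k/ is a voiceless stop between vowels /o/ and /e/, so it voices to [g]. /paakokead/ → paagogead.
Rule 4 (final devoicing): /d/ is a voiced stop in word-final position, so it devoices to [t]. /paagogead/ → paagogeat.

paagogeat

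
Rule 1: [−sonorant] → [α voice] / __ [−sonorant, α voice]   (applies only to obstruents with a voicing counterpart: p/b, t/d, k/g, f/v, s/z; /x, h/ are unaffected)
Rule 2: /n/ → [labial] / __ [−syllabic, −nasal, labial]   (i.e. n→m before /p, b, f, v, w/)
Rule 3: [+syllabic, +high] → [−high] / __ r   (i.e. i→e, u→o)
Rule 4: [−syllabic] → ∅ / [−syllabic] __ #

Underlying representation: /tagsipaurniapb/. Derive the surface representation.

Rule 1 (regressive voicing assimilation): /g/ precedes the voiceless obstruent /s/, so it devoices to [k] by assimilation. /p/ precedes the voiced obstruent /b/, so it voices to [b] by assimilation. /tagsipaurniapb/ → taksipaurniabb.
Rule 2 (nasal place assimilation): no segment meets the environment; /taksipaurniabb/ is unchanged.
Rule 3 (pre-rhotic lowering): /u/ is a high vowel immediately before /r/, so it lowers to [o]. /taksipaurniabb/ → taksipaorniabb.
Rule 4 (final cluster simplification): /b/ is the second consonant of a word-final cluster /bb/, so it deletes. /taksipaorniabb/ → taksipaorniab.

taksipaorniab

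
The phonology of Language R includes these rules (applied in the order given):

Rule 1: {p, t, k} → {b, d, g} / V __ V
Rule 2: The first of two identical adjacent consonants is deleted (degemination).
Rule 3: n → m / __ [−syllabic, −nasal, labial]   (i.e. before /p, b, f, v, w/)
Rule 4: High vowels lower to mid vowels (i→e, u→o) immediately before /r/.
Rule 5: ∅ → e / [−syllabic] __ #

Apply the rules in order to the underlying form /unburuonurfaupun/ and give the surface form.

Rule 1 (intervocalic voicing): /p/ is a voiceless stop between vowels /u/ and /u/, so it voices to [b]. /unburuonurfaupun/ → unburuonurfaubun.
Rule 2 (degemination): no segment meets the environment; /unburuonurfaubun/ is unchanged.
Rule 3 (nasal place assimilation): /n/ precedes the labial consonant /b/, so it assimilates in place to [m]. /unburuonurfaubun/ → umburuonurfaubun.
Rule 4 (pre-rhotic lowering): /u/ is a high vowel immediately before /r/, so it lowers to [o]. /u/ is a high vowel immediately before /r/, so it lowers to [o]. /umburuonurfaubun/ → umboruonorfaubun.
Rule 5 (final e-epenthesis): the form ends in the consonant /n/, so [e] is inserted word-finally. /umboruonorfaubun/ → umboruonorfaubune.

umboruonorfaubune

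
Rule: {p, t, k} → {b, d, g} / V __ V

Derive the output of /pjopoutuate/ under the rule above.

pjobouduade

/p/ is a voiceless stop between vowels /o/ and /o/, so it voices to [b].
/t/ is a voiceless stop between vowels /u/ and /u/, so it voices to [d].
/t/ is a voiceless stop between vowels /a/ and /e/, so it voices to [d].
Surface form: [pjobouduade].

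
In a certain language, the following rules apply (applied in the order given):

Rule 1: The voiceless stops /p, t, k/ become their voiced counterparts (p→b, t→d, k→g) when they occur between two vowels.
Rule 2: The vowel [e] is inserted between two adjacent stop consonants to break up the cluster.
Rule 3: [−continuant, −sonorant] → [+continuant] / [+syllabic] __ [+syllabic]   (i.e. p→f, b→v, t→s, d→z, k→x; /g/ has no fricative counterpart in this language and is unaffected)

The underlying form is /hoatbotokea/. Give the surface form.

Rule 1 (intervocalic voicing): /t/ is a voiceless stop between vowels /o/ and /o/, so it voices to [d]. /k/ is a voiceless stop between vowels /o/ and /e/, so it voices to [g]. /hoatbotokea/ → hoatbodogea.
Rule 2 (stop-cluster e-epenthesis): /t/ and /b/ form a stop–stop cluster, so [e] is inserted between them. /hoatbodogea/ → hoatebodogea.
Rule 3 (intervocalic spirantization): /t/ is a stop between vowels /a/ and /e/, so it spirantizes to the fricative [s]. /b/ is a stop between vowels /e/ and /o/, so it spirantizes to the fricative [v]. /d/ is a stop between vowels /o/ and /o/, so it spirantizes to the fricative [z]. /hoatebodogea/ → hoasevozogea.

hoasevozogea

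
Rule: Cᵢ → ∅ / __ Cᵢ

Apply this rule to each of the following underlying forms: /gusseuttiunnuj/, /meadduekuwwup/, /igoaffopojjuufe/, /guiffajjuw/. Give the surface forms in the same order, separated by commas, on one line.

/gusseuttiunnuj/: /ss/ is a geminate; the first /s/ deletes. /tt/ is a geminate; the first /t/ deletes. /nn/ is a geminate; the first /n/ deletes. → [guseutiunuj].
/meadduekuwwup/: /dd/ is a geminate; the first /d/ deletes. /ww/ is a geminate; the first /w/ deletes. → [meaduekuwup].
/igoaffopojjuufe/: /ff/ is a geminate; the first /f/ deletes. /jj/ is a geminate; the first /j/ deletes. → [igoafopojuufe].
/guiffajjuw/: /ff/ is a geminate; the first /f/ deletes. /jj/ is a geminate; the first /j/ deletes. → [guifajuw].

guseutiunuj, meaduekuwup, igoafopojuufe, guifajuw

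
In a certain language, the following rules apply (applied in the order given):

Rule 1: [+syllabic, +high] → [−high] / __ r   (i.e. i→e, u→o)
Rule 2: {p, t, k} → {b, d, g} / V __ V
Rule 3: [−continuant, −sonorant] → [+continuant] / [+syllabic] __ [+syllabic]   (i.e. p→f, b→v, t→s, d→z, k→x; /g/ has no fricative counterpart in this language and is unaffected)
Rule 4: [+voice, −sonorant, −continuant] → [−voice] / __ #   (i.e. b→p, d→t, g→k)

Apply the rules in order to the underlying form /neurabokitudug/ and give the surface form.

Rule 1 (pre-rhotic lowering): /u/ is a high vowel immediately before /r/, so it lowers to [o]. /neurabokitudug/ → neorabokitudug.
Rule 2 (intervocalic voicing): /k/ is a voiceless stop between vowels /o/ and /i/, so it voices to [g]. /t/ is a voiceless stop between vowels /i/ and /u/, so it voices to [d]. /neorabokitudug/ → neorabogidudug.
Rule 3 (intervocalic spirantization): /b/ is a stop between vowels /a/ and /o/, so it spirantizes to the fricative [v]. /d/ is a stop between vowels /i/ and /u/, so it spirantizes to the fricative [z]. /d/ is a stop between vowels /u/ and /u/, so it spirantizes to the fricative [z]. /neorabogidudug/ → neoravogizuzug.
Rule 4 (final devoicing): /g/ is a voiced stop in word-final position, so it devoices to [k]. /neoravogizuzug/ → neoravogizuzuk.

neoravogizuzuk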